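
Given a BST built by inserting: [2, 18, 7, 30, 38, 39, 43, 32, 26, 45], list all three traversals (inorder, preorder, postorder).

Tree insertion order: [2, 18, 7, 30, 38, 39, 43, 32, 26, 45]
Tree (level-order array): [2, None, 18, 7, 30, None, None, 26, 38, None, None, 32, 39, None, None, None, 43, None, 45]
Inorder (L, root, R): [2, 7, 18, 26, 30, 32, 38, 39, 43, 45]
Preorder (root, L, R): [2, 18, 7, 30, 26, 38, 32, 39, 43, 45]
Postorder (L, R, root): [7, 26, 32, 45, 43, 39, 38, 30, 18, 2]


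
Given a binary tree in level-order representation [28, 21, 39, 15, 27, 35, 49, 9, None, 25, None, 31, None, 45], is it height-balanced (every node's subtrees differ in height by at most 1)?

Tree (level-order array): [28, 21, 39, 15, 27, 35, 49, 9, None, 25, None, 31, None, 45]
Definition: a tree is height-balanced if, at every node, |h(left) - h(right)| <= 1 (empty subtree has height -1).
Bottom-up per-node check:
  node 9: h_left=-1, h_right=-1, diff=0 [OK], height=0
  node 15: h_left=0, h_right=-1, diff=1 [OK], height=1
  node 25: h_left=-1, h_right=-1, diff=0 [OK], height=0
  node 27: h_left=0, h_right=-1, diff=1 [OK], height=1
  node 21: h_left=1, h_right=1, diff=0 [OK], height=2
  node 31: h_left=-1, h_right=-1, diff=0 [OK], height=0
  node 35: h_left=0, h_right=-1, diff=1 [OK], height=1
  node 45: h_left=-1, h_right=-1, diff=0 [OK], height=0
  node 49: h_left=0, h_right=-1, diff=1 [OK], height=1
  node 39: h_left=1, h_right=1, diff=0 [OK], height=2
  node 28: h_left=2, h_right=2, diff=0 [OK], height=3
All nodes satisfy the balance condition.
Result: Balanced


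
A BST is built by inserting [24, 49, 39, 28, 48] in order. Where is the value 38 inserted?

Starting tree (level order): [24, None, 49, 39, None, 28, 48]
Insertion path: 24 -> 49 -> 39 -> 28
Result: insert 38 as right child of 28
Final tree (level order): [24, None, 49, 39, None, 28, 48, None, 38]


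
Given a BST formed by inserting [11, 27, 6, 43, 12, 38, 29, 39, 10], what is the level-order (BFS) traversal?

Tree insertion order: [11, 27, 6, 43, 12, 38, 29, 39, 10]
Tree (level-order array): [11, 6, 27, None, 10, 12, 43, None, None, None, None, 38, None, 29, 39]
BFS from the root, enqueuing left then right child of each popped node:
  queue [11] -> pop 11, enqueue [6, 27], visited so far: [11]
  queue [6, 27] -> pop 6, enqueue [10], visited so far: [11, 6]
  queue [27, 10] -> pop 27, enqueue [12, 43], visited so far: [11, 6, 27]
  queue [10, 12, 43] -> pop 10, enqueue [none], visited so far: [11, 6, 27, 10]
  queue [12, 43] -> pop 12, enqueue [none], visited so far: [11, 6, 27, 10, 12]
  queue [43] -> pop 43, enqueue [38], visited so far: [11, 6, 27, 10, 12, 43]
  queue [38] -> pop 38, enqueue [29, 39], visited so far: [11, 6, 27, 10, 12, 43, 38]
  queue [29, 39] -> pop 29, enqueue [none], visited so far: [11, 6, 27, 10, 12, 43, 38, 29]
  queue [39] -> pop 39, enqueue [none], visited so far: [11, 6, 27, 10, 12, 43, 38, 29, 39]
Result: [11, 6, 27, 10, 12, 43, 38, 29, 39]


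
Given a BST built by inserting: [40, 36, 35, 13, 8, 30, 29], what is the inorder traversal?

Tree insertion order: [40, 36, 35, 13, 8, 30, 29]
Tree (level-order array): [40, 36, None, 35, None, 13, None, 8, 30, None, None, 29]
Inorder traversal: [8, 13, 29, 30, 35, 36, 40]


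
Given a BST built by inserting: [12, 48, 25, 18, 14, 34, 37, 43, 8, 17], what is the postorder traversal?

Tree insertion order: [12, 48, 25, 18, 14, 34, 37, 43, 8, 17]
Tree (level-order array): [12, 8, 48, None, None, 25, None, 18, 34, 14, None, None, 37, None, 17, None, 43]
Postorder traversal: [8, 17, 14, 18, 43, 37, 34, 25, 48, 12]


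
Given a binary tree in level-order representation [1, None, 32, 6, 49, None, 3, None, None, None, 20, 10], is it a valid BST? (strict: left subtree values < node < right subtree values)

Level-order array: [1, None, 32, 6, 49, None, 3, None, None, None, 20, 10]
Validate using subtree bounds (lo, hi): at each node, require lo < value < hi,
then recurse left with hi=value and right with lo=value.
Preorder trace (stopping at first violation):
  at node 1 with bounds (-inf, +inf): OK
  at node 32 with bounds (1, +inf): OK
  at node 6 with bounds (1, 32): OK
  at node 3 with bounds (6, 32): VIOLATION
Node 3 violates its bound: not (6 < 3 < 32).
Result: Not a valid BST


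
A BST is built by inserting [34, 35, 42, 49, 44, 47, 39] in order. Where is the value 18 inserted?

Starting tree (level order): [34, None, 35, None, 42, 39, 49, None, None, 44, None, None, 47]
Insertion path: 34
Result: insert 18 as left child of 34
Final tree (level order): [34, 18, 35, None, None, None, 42, 39, 49, None, None, 44, None, None, 47]


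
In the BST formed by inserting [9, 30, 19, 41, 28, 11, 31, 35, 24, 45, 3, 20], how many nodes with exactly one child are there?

Tree built from: [9, 30, 19, 41, 28, 11, 31, 35, 24, 45, 3, 20]
Tree (level-order array): [9, 3, 30, None, None, 19, 41, 11, 28, 31, 45, None, None, 24, None, None, 35, None, None, 20]
Rule: These are nodes with exactly 1 non-null child.
Per-node child counts:
  node 9: 2 child(ren)
  node 3: 0 child(ren)
  node 30: 2 child(ren)
  node 19: 2 child(ren)
  node 11: 0 child(ren)
  node 28: 1 child(ren)
  node 24: 1 child(ren)
  node 20: 0 child(ren)
  node 41: 2 child(ren)
  node 31: 1 child(ren)
  node 35: 0 child(ren)
  node 45: 0 child(ren)
Matching nodes: [28, 24, 31]
Count of nodes with exactly one child: 3


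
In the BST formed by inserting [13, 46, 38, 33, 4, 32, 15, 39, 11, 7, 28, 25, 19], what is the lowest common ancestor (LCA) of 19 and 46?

Tree insertion order: [13, 46, 38, 33, 4, 32, 15, 39, 11, 7, 28, 25, 19]
Tree (level-order array): [13, 4, 46, None, 11, 38, None, 7, None, 33, 39, None, None, 32, None, None, None, 15, None, None, 28, 25, None, 19]
In a BST, the LCA of p=19, q=46 is the first node v on the
root-to-leaf path with p <= v <= q (go left if both < v, right if both > v).
Walk from root:
  at 13: both 19 and 46 > 13, go right
  at 46: 19 <= 46 <= 46, this is the LCA
LCA = 46


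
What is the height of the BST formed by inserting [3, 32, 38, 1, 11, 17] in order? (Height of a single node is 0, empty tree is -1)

Insertion order: [3, 32, 38, 1, 11, 17]
Tree (level-order array): [3, 1, 32, None, None, 11, 38, None, 17]
Compute height bottom-up (empty subtree = -1):
  height(1) = 1 + max(-1, -1) = 0
  height(17) = 1 + max(-1, -1) = 0
  height(11) = 1 + max(-1, 0) = 1
  height(38) = 1 + max(-1, -1) = 0
  height(32) = 1 + max(1, 0) = 2
  height(3) = 1 + max(0, 2) = 3
Height = 3


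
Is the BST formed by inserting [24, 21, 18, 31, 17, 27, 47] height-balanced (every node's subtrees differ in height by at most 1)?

Tree (level-order array): [24, 21, 31, 18, None, 27, 47, 17]
Definition: a tree is height-balanced if, at every node, |h(left) - h(right)| <= 1 (empty subtree has height -1).
Bottom-up per-node check:
  node 17: h_left=-1, h_right=-1, diff=0 [OK], height=0
  node 18: h_left=0, h_right=-1, diff=1 [OK], height=1
  node 21: h_left=1, h_right=-1, diff=2 [FAIL (|1--1|=2 > 1)], height=2
  node 27: h_left=-1, h_right=-1, diff=0 [OK], height=0
  node 47: h_left=-1, h_right=-1, diff=0 [OK], height=0
  node 31: h_left=0, h_right=0, diff=0 [OK], height=1
  node 24: h_left=2, h_right=1, diff=1 [OK], height=3
Node 21 violates the condition: |1 - -1| = 2 > 1.
Result: Not balanced


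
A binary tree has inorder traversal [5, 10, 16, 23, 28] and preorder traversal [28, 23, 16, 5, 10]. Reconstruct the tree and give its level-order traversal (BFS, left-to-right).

Inorder:  [5, 10, 16, 23, 28]
Preorder: [28, 23, 16, 5, 10]
Algorithm: preorder visits root first, so consume preorder in order;
for each root, split the current inorder slice at that value into
left-subtree inorder and right-subtree inorder, then recurse.
Recursive splits:
  root=28; inorder splits into left=[5, 10, 16, 23], right=[]
  root=23; inorder splits into left=[5, 10, 16], right=[]
  root=16; inorder splits into left=[5, 10], right=[]
  root=5; inorder splits into left=[], right=[10]
  root=10; inorder splits into left=[], right=[]
Reconstructed level-order: [28, 23, 16, 5, 10]


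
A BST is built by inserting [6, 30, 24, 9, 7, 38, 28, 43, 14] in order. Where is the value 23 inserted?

Starting tree (level order): [6, None, 30, 24, 38, 9, 28, None, 43, 7, 14]
Insertion path: 6 -> 30 -> 24 -> 9 -> 14
Result: insert 23 as right child of 14
Final tree (level order): [6, None, 30, 24, 38, 9, 28, None, 43, 7, 14, None, None, None, None, None, None, None, 23]


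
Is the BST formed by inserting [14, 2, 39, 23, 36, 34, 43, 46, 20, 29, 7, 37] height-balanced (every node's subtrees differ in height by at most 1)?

Tree (level-order array): [14, 2, 39, None, 7, 23, 43, None, None, 20, 36, None, 46, None, None, 34, 37, None, None, 29]
Definition: a tree is height-balanced if, at every node, |h(left) - h(right)| <= 1 (empty subtree has height -1).
Bottom-up per-node check:
  node 7: h_left=-1, h_right=-1, diff=0 [OK], height=0
  node 2: h_left=-1, h_right=0, diff=1 [OK], height=1
  node 20: h_left=-1, h_right=-1, diff=0 [OK], height=0
  node 29: h_left=-1, h_right=-1, diff=0 [OK], height=0
  node 34: h_left=0, h_right=-1, diff=1 [OK], height=1
  node 37: h_left=-1, h_right=-1, diff=0 [OK], height=0
  node 36: h_left=1, h_right=0, diff=1 [OK], height=2
  node 23: h_left=0, h_right=2, diff=2 [FAIL (|0-2|=2 > 1)], height=3
  node 46: h_left=-1, h_right=-1, diff=0 [OK], height=0
  node 43: h_left=-1, h_right=0, diff=1 [OK], height=1
  node 39: h_left=3, h_right=1, diff=2 [FAIL (|3-1|=2 > 1)], height=4
  node 14: h_left=1, h_right=4, diff=3 [FAIL (|1-4|=3 > 1)], height=5
Node 23 violates the condition: |0 - 2| = 2 > 1.
Result: Not balanced


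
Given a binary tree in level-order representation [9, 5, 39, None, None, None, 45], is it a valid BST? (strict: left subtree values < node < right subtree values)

Level-order array: [9, 5, 39, None, None, None, 45]
Validate using subtree bounds (lo, hi): at each node, require lo < value < hi,
then recurse left with hi=value and right with lo=value.
Preorder trace (stopping at first violation):
  at node 9 with bounds (-inf, +inf): OK
  at node 5 with bounds (-inf, 9): OK
  at node 39 with bounds (9, +inf): OK
  at node 45 with bounds (39, +inf): OK
No violation found at any node.
Result: Valid BST


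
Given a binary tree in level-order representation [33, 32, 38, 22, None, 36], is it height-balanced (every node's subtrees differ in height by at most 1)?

Tree (level-order array): [33, 32, 38, 22, None, 36]
Definition: a tree is height-balanced if, at every node, |h(left) - h(right)| <= 1 (empty subtree has height -1).
Bottom-up per-node check:
  node 22: h_left=-1, h_right=-1, diff=0 [OK], height=0
  node 32: h_left=0, h_right=-1, diff=1 [OK], height=1
  node 36: h_left=-1, h_right=-1, diff=0 [OK], height=0
  node 38: h_left=0, h_right=-1, diff=1 [OK], height=1
  node 33: h_left=1, h_right=1, diff=0 [OK], height=2
All nodes satisfy the balance condition.
Result: Balanced


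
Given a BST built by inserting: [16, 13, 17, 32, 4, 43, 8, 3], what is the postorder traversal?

Tree insertion order: [16, 13, 17, 32, 4, 43, 8, 3]
Tree (level-order array): [16, 13, 17, 4, None, None, 32, 3, 8, None, 43]
Postorder traversal: [3, 8, 4, 13, 43, 32, 17, 16]


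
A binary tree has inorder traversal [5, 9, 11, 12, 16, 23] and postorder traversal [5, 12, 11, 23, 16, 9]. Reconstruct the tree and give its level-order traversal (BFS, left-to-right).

Inorder:   [5, 9, 11, 12, 16, 23]
Postorder: [5, 12, 11, 23, 16, 9]
Algorithm: postorder visits root last, so walk postorder right-to-left;
each value is the root of the current inorder slice — split it at that
value, recurse on the right subtree first, then the left.
Recursive splits:
  root=9; inorder splits into left=[5], right=[11, 12, 16, 23]
  root=16; inorder splits into left=[11, 12], right=[23]
  root=23; inorder splits into left=[], right=[]
  root=11; inorder splits into left=[], right=[12]
  root=12; inorder splits into left=[], right=[]
  root=5; inorder splits into left=[], right=[]
Reconstructed level-order: [9, 5, 16, 11, 23, 12]


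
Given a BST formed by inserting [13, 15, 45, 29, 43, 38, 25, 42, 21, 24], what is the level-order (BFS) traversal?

Tree insertion order: [13, 15, 45, 29, 43, 38, 25, 42, 21, 24]
Tree (level-order array): [13, None, 15, None, 45, 29, None, 25, 43, 21, None, 38, None, None, 24, None, 42]
BFS from the root, enqueuing left then right child of each popped node:
  queue [13] -> pop 13, enqueue [15], visited so far: [13]
  queue [15] -> pop 15, enqueue [45], visited so far: [13, 15]
  queue [45] -> pop 45, enqueue [29], visited so far: [13, 15, 45]
  queue [29] -> pop 29, enqueue [25, 43], visited so far: [13, 15, 45, 29]
  queue [25, 43] -> pop 25, enqueue [21], visited so far: [13, 15, 45, 29, 25]
  queue [43, 21] -> pop 43, enqueue [38], visited so far: [13, 15, 45, 29, 25, 43]
  queue [21, 38] -> pop 21, enqueue [24], visited so far: [13, 15, 45, 29, 25, 43, 21]
  queue [38, 24] -> pop 38, enqueue [42], visited so far: [13, 15, 45, 29, 25, 43, 21, 38]
  queue [24, 42] -> pop 24, enqueue [none], visited so far: [13, 15, 45, 29, 25, 43, 21, 38, 24]
  queue [42] -> pop 42, enqueue [none], visited so far: [13, 15, 45, 29, 25, 43, 21, 38, 24, 42]
Result: [13, 15, 45, 29, 25, 43, 21, 38, 24, 42]


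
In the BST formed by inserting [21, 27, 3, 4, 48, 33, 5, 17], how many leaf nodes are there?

Tree built from: [21, 27, 3, 4, 48, 33, 5, 17]
Tree (level-order array): [21, 3, 27, None, 4, None, 48, None, 5, 33, None, None, 17]
Rule: A leaf has 0 children.
Per-node child counts:
  node 21: 2 child(ren)
  node 3: 1 child(ren)
  node 4: 1 child(ren)
  node 5: 1 child(ren)
  node 17: 0 child(ren)
  node 27: 1 child(ren)
  node 48: 1 child(ren)
  node 33: 0 child(ren)
Matching nodes: [17, 33]
Count of leaf nodes: 2


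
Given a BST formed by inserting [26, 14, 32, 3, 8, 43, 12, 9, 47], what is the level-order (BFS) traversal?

Tree insertion order: [26, 14, 32, 3, 8, 43, 12, 9, 47]
Tree (level-order array): [26, 14, 32, 3, None, None, 43, None, 8, None, 47, None, 12, None, None, 9]
BFS from the root, enqueuing left then right child of each popped node:
  queue [26] -> pop 26, enqueue [14, 32], visited so far: [26]
  queue [14, 32] -> pop 14, enqueue [3], visited so far: [26, 14]
  queue [32, 3] -> pop 32, enqueue [43], visited so far: [26, 14, 32]
  queue [3, 43] -> pop 3, enqueue [8], visited so far: [26, 14, 32, 3]
  queue [43, 8] -> pop 43, enqueue [47], visited so far: [26, 14, 32, 3, 43]
  queue [8, 47] -> pop 8, enqueue [12], visited so far: [26, 14, 32, 3, 43, 8]
  queue [47, 12] -> pop 47, enqueue [none], visited so far: [26, 14, 32, 3, 43, 8, 47]
  queue [12] -> pop 12, enqueue [9], visited so far: [26, 14, 32, 3, 43, 8, 47, 12]
  queue [9] -> pop 9, enqueue [none], visited so far: [26, 14, 32, 3, 43, 8, 47, 12, 9]
Result: [26, 14, 32, 3, 43, 8, 47, 12, 9]


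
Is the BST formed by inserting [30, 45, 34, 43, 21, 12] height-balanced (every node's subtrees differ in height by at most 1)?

Tree (level-order array): [30, 21, 45, 12, None, 34, None, None, None, None, 43]
Definition: a tree is height-balanced if, at every node, |h(left) - h(right)| <= 1 (empty subtree has height -1).
Bottom-up per-node check:
  node 12: h_left=-1, h_right=-1, diff=0 [OK], height=0
  node 21: h_left=0, h_right=-1, diff=1 [OK], height=1
  node 43: h_left=-1, h_right=-1, diff=0 [OK], height=0
  node 34: h_left=-1, h_right=0, diff=1 [OK], height=1
  node 45: h_left=1, h_right=-1, diff=2 [FAIL (|1--1|=2 > 1)], height=2
  node 30: h_left=1, h_right=2, diff=1 [OK], height=3
Node 45 violates the condition: |1 - -1| = 2 > 1.
Result: Not balanced


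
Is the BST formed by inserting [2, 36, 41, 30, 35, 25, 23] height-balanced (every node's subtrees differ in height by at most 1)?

Tree (level-order array): [2, None, 36, 30, 41, 25, 35, None, None, 23]
Definition: a tree is height-balanced if, at every node, |h(left) - h(right)| <= 1 (empty subtree has height -1).
Bottom-up per-node check:
  node 23: h_left=-1, h_right=-1, diff=0 [OK], height=0
  node 25: h_left=0, h_right=-1, diff=1 [OK], height=1
  node 35: h_left=-1, h_right=-1, diff=0 [OK], height=0
  node 30: h_left=1, h_right=0, diff=1 [OK], height=2
  node 41: h_left=-1, h_right=-1, diff=0 [OK], height=0
  node 36: h_left=2, h_right=0, diff=2 [FAIL (|2-0|=2 > 1)], height=3
  node 2: h_left=-1, h_right=3, diff=4 [FAIL (|-1-3|=4 > 1)], height=4
Node 36 violates the condition: |2 - 0| = 2 > 1.
Result: Not balanced


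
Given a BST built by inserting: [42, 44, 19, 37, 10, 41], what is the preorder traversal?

Tree insertion order: [42, 44, 19, 37, 10, 41]
Tree (level-order array): [42, 19, 44, 10, 37, None, None, None, None, None, 41]
Preorder traversal: [42, 19, 10, 37, 41, 44]


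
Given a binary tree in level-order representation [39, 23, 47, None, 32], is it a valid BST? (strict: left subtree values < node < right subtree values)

Level-order array: [39, 23, 47, None, 32]
Validate using subtree bounds (lo, hi): at each node, require lo < value < hi,
then recurse left with hi=value and right with lo=value.
Preorder trace (stopping at first violation):
  at node 39 with bounds (-inf, +inf): OK
  at node 23 with bounds (-inf, 39): OK
  at node 32 with bounds (23, 39): OK
  at node 47 with bounds (39, +inf): OK
No violation found at any node.
Result: Valid BST


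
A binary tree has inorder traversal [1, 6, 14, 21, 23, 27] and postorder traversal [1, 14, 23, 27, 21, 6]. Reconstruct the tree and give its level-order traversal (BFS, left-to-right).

Inorder:   [1, 6, 14, 21, 23, 27]
Postorder: [1, 14, 23, 27, 21, 6]
Algorithm: postorder visits root last, so walk postorder right-to-left;
each value is the root of the current inorder slice — split it at that
value, recurse on the right subtree first, then the left.
Recursive splits:
  root=6; inorder splits into left=[1], right=[14, 21, 23, 27]
  root=21; inorder splits into left=[14], right=[23, 27]
  root=27; inorder splits into left=[23], right=[]
  root=23; inorder splits into left=[], right=[]
  root=14; inorder splits into left=[], right=[]
  root=1; inorder splits into left=[], right=[]
Reconstructed level-order: [6, 1, 21, 14, 27, 23]


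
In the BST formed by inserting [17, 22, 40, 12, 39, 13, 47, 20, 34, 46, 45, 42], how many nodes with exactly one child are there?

Tree built from: [17, 22, 40, 12, 39, 13, 47, 20, 34, 46, 45, 42]
Tree (level-order array): [17, 12, 22, None, 13, 20, 40, None, None, None, None, 39, 47, 34, None, 46, None, None, None, 45, None, 42]
Rule: These are nodes with exactly 1 non-null child.
Per-node child counts:
  node 17: 2 child(ren)
  node 12: 1 child(ren)
  node 13: 0 child(ren)
  node 22: 2 child(ren)
  node 20: 0 child(ren)
  node 40: 2 child(ren)
  node 39: 1 child(ren)
  node 34: 0 child(ren)
  node 47: 1 child(ren)
  node 46: 1 child(ren)
  node 45: 1 child(ren)
  node 42: 0 child(ren)
Matching nodes: [12, 39, 47, 46, 45]
Count of nodes with exactly one child: 5


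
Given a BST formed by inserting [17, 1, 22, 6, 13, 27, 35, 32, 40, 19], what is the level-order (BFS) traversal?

Tree insertion order: [17, 1, 22, 6, 13, 27, 35, 32, 40, 19]
Tree (level-order array): [17, 1, 22, None, 6, 19, 27, None, 13, None, None, None, 35, None, None, 32, 40]
BFS from the root, enqueuing left then right child of each popped node:
  queue [17] -> pop 17, enqueue [1, 22], visited so far: [17]
  queue [1, 22] -> pop 1, enqueue [6], visited so far: [17, 1]
  queue [22, 6] -> pop 22, enqueue [19, 27], visited so far: [17, 1, 22]
  queue [6, 19, 27] -> pop 6, enqueue [13], visited so far: [17, 1, 22, 6]
  queue [19, 27, 13] -> pop 19, enqueue [none], visited so far: [17, 1, 22, 6, 19]
  queue [27, 13] -> pop 27, enqueue [35], visited so far: [17, 1, 22, 6, 19, 27]
  queue [13, 35] -> pop 13, enqueue [none], visited so far: [17, 1, 22, 6, 19, 27, 13]
  queue [35] -> pop 35, enqueue [32, 40], visited so far: [17, 1, 22, 6, 19, 27, 13, 35]
  queue [32, 40] -> pop 32, enqueue [none], visited so far: [17, 1, 22, 6, 19, 27, 13, 35, 32]
  queue [40] -> pop 40, enqueue [none], visited so far: [17, 1, 22, 6, 19, 27, 13, 35, 32, 40]
Result: [17, 1, 22, 6, 19, 27, 13, 35, 32, 40]


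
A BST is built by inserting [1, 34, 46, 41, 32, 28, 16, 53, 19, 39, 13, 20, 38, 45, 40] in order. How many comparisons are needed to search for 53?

Search path for 53: 1 -> 34 -> 46 -> 53
Found: True
Comparisons: 4


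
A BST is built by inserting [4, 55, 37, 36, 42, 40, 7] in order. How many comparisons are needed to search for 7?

Search path for 7: 4 -> 55 -> 37 -> 36 -> 7
Found: True
Comparisons: 5


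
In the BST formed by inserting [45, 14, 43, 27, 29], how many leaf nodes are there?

Tree built from: [45, 14, 43, 27, 29]
Tree (level-order array): [45, 14, None, None, 43, 27, None, None, 29]
Rule: A leaf has 0 children.
Per-node child counts:
  node 45: 1 child(ren)
  node 14: 1 child(ren)
  node 43: 1 child(ren)
  node 27: 1 child(ren)
  node 29: 0 child(ren)
Matching nodes: [29]
Count of leaf nodes: 1


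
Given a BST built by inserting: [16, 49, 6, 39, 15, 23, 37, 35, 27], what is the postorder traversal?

Tree insertion order: [16, 49, 6, 39, 15, 23, 37, 35, 27]
Tree (level-order array): [16, 6, 49, None, 15, 39, None, None, None, 23, None, None, 37, 35, None, 27]
Postorder traversal: [15, 6, 27, 35, 37, 23, 39, 49, 16]


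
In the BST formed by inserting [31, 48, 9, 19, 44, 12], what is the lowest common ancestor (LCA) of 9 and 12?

Tree insertion order: [31, 48, 9, 19, 44, 12]
Tree (level-order array): [31, 9, 48, None, 19, 44, None, 12]
In a BST, the LCA of p=9, q=12 is the first node v on the
root-to-leaf path with p <= v <= q (go left if both < v, right if both > v).
Walk from root:
  at 31: both 9 and 12 < 31, go left
  at 9: 9 <= 9 <= 12, this is the LCA
LCA = 9


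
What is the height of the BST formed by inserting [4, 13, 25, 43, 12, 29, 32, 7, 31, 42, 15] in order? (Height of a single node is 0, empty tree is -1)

Insertion order: [4, 13, 25, 43, 12, 29, 32, 7, 31, 42, 15]
Tree (level-order array): [4, None, 13, 12, 25, 7, None, 15, 43, None, None, None, None, 29, None, None, 32, 31, 42]
Compute height bottom-up (empty subtree = -1):
  height(7) = 1 + max(-1, -1) = 0
  height(12) = 1 + max(0, -1) = 1
  height(15) = 1 + max(-1, -1) = 0
  height(31) = 1 + max(-1, -1) = 0
  height(42) = 1 + max(-1, -1) = 0
  height(32) = 1 + max(0, 0) = 1
  height(29) = 1 + max(-1, 1) = 2
  height(43) = 1 + max(2, -1) = 3
  height(25) = 1 + max(0, 3) = 4
  height(13) = 1 + max(1, 4) = 5
  height(4) = 1 + max(-1, 5) = 6
Height = 6


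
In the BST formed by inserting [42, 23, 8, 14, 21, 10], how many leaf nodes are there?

Tree built from: [42, 23, 8, 14, 21, 10]
Tree (level-order array): [42, 23, None, 8, None, None, 14, 10, 21]
Rule: A leaf has 0 children.
Per-node child counts:
  node 42: 1 child(ren)
  node 23: 1 child(ren)
  node 8: 1 child(ren)
  node 14: 2 child(ren)
  node 10: 0 child(ren)
  node 21: 0 child(ren)
Matching nodes: [10, 21]
Count of leaf nodes: 2


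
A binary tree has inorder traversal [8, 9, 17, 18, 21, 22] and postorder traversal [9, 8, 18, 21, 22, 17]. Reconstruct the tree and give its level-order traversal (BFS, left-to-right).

Inorder:   [8, 9, 17, 18, 21, 22]
Postorder: [9, 8, 18, 21, 22, 17]
Algorithm: postorder visits root last, so walk postorder right-to-left;
each value is the root of the current inorder slice — split it at that
value, recurse on the right subtree first, then the left.
Recursive splits:
  root=17; inorder splits into left=[8, 9], right=[18, 21, 22]
  root=22; inorder splits into left=[18, 21], right=[]
  root=21; inorder splits into left=[18], right=[]
  root=18; inorder splits into left=[], right=[]
  root=8; inorder splits into left=[], right=[9]
  root=9; inorder splits into left=[], right=[]
Reconstructed level-order: [17, 8, 22, 9, 21, 18]


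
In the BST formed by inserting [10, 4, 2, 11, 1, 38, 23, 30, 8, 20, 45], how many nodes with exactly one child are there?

Tree built from: [10, 4, 2, 11, 1, 38, 23, 30, 8, 20, 45]
Tree (level-order array): [10, 4, 11, 2, 8, None, 38, 1, None, None, None, 23, 45, None, None, 20, 30]
Rule: These are nodes with exactly 1 non-null child.
Per-node child counts:
  node 10: 2 child(ren)
  node 4: 2 child(ren)
  node 2: 1 child(ren)
  node 1: 0 child(ren)
  node 8: 0 child(ren)
  node 11: 1 child(ren)
  node 38: 2 child(ren)
  node 23: 2 child(ren)
  node 20: 0 child(ren)
  node 30: 0 child(ren)
  node 45: 0 child(ren)
Matching nodes: [2, 11]
Count of nodes with exactly one child: 2


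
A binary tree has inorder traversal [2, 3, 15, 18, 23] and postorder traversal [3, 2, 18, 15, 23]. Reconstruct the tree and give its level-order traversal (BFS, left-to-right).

Inorder:   [2, 3, 15, 18, 23]
Postorder: [3, 2, 18, 15, 23]
Algorithm: postorder visits root last, so walk postorder right-to-left;
each value is the root of the current inorder slice — split it at that
value, recurse on the right subtree first, then the left.
Recursive splits:
  root=23; inorder splits into left=[2, 3, 15, 18], right=[]
  root=15; inorder splits into left=[2, 3], right=[18]
  root=18; inorder splits into left=[], right=[]
  root=2; inorder splits into left=[], right=[3]
  root=3; inorder splits into left=[], right=[]
Reconstructed level-order: [23, 15, 2, 18, 3]


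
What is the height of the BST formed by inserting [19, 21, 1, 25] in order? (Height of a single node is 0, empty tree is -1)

Insertion order: [19, 21, 1, 25]
Tree (level-order array): [19, 1, 21, None, None, None, 25]
Compute height bottom-up (empty subtree = -1):
  height(1) = 1 + max(-1, -1) = 0
  height(25) = 1 + max(-1, -1) = 0
  height(21) = 1 + max(-1, 0) = 1
  height(19) = 1 + max(0, 1) = 2
Height = 2


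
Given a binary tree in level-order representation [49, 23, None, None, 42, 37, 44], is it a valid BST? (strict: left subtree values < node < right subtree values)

Level-order array: [49, 23, None, None, 42, 37, 44]
Validate using subtree bounds (lo, hi): at each node, require lo < value < hi,
then recurse left with hi=value and right with lo=value.
Preorder trace (stopping at first violation):
  at node 49 with bounds (-inf, +inf): OK
  at node 23 with bounds (-inf, 49): OK
  at node 42 with bounds (23, 49): OK
  at node 37 with bounds (23, 42): OK
  at node 44 with bounds (42, 49): OK
No violation found at any node.
Result: Valid BST


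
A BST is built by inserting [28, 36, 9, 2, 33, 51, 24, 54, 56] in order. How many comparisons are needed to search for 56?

Search path for 56: 28 -> 36 -> 51 -> 54 -> 56
Found: True
Comparisons: 5


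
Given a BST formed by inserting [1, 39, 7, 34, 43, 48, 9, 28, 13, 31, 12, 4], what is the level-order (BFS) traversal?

Tree insertion order: [1, 39, 7, 34, 43, 48, 9, 28, 13, 31, 12, 4]
Tree (level-order array): [1, None, 39, 7, 43, 4, 34, None, 48, None, None, 9, None, None, None, None, 28, 13, 31, 12]
BFS from the root, enqueuing left then right child of each popped node:
  queue [1] -> pop 1, enqueue [39], visited so far: [1]
  queue [39] -> pop 39, enqueue [7, 43], visited so far: [1, 39]
  queue [7, 43] -> pop 7, enqueue [4, 34], visited so far: [1, 39, 7]
  queue [43, 4, 34] -> pop 43, enqueue [48], visited so far: [1, 39, 7, 43]
  queue [4, 34, 48] -> pop 4, enqueue [none], visited so far: [1, 39, 7, 43, 4]
  queue [34, 48] -> pop 34, enqueue [9], visited so far: [1, 39, 7, 43, 4, 34]
  queue [48, 9] -> pop 48, enqueue [none], visited so far: [1, 39, 7, 43, 4, 34, 48]
  queue [9] -> pop 9, enqueue [28], visited so far: [1, 39, 7, 43, 4, 34, 48, 9]
  queue [28] -> pop 28, enqueue [13, 31], visited so far: [1, 39, 7, 43, 4, 34, 48, 9, 28]
  queue [13, 31] -> pop 13, enqueue [12], visited so far: [1, 39, 7, 43, 4, 34, 48, 9, 28, 13]
  queue [31, 12] -> pop 31, enqueue [none], visited so far: [1, 39, 7, 43, 4, 34, 48, 9, 28, 13, 31]
  queue [12] -> pop 12, enqueue [none], visited so far: [1, 39, 7, 43, 4, 34, 48, 9, 28, 13, 31, 12]
Result: [1, 39, 7, 43, 4, 34, 48, 9, 28, 13, 31, 12]


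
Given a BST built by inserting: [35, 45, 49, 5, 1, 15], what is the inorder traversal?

Tree insertion order: [35, 45, 49, 5, 1, 15]
Tree (level-order array): [35, 5, 45, 1, 15, None, 49]
Inorder traversal: [1, 5, 15, 35, 45, 49]


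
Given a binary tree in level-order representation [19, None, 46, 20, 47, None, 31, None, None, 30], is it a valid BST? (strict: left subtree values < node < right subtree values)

Level-order array: [19, None, 46, 20, 47, None, 31, None, None, 30]
Validate using subtree bounds (lo, hi): at each node, require lo < value < hi,
then recurse left with hi=value and right with lo=value.
Preorder trace (stopping at first violation):
  at node 19 with bounds (-inf, +inf): OK
  at node 46 with bounds (19, +inf): OK
  at node 20 with bounds (19, 46): OK
  at node 31 with bounds (20, 46): OK
  at node 30 with bounds (20, 31): OK
  at node 47 with bounds (46, +inf): OK
No violation found at any node.
Result: Valid BST


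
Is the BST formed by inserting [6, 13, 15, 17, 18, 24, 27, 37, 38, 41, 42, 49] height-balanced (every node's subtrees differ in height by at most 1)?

Tree (level-order array): [6, None, 13, None, 15, None, 17, None, 18, None, 24, None, 27, None, 37, None, 38, None, 41, None, 42, None, 49]
Definition: a tree is height-balanced if, at every node, |h(left) - h(right)| <= 1 (empty subtree has height -1).
Bottom-up per-node check:
  node 49: h_left=-1, h_right=-1, diff=0 [OK], height=0
  node 42: h_left=-1, h_right=0, diff=1 [OK], height=1
  node 41: h_left=-1, h_right=1, diff=2 [FAIL (|-1-1|=2 > 1)], height=2
  node 38: h_left=-1, h_right=2, diff=3 [FAIL (|-1-2|=3 > 1)], height=3
  node 37: h_left=-1, h_right=3, diff=4 [FAIL (|-1-3|=4 > 1)], height=4
  node 27: h_left=-1, h_right=4, diff=5 [FAIL (|-1-4|=5 > 1)], height=5
  node 24: h_left=-1, h_right=5, diff=6 [FAIL (|-1-5|=6 > 1)], height=6
  node 18: h_left=-1, h_right=6, diff=7 [FAIL (|-1-6|=7 > 1)], height=7
  node 17: h_left=-1, h_right=7, diff=8 [FAIL (|-1-7|=8 > 1)], height=8
  node 15: h_left=-1, h_right=8, diff=9 [FAIL (|-1-8|=9 > 1)], height=9
  node 13: h_left=-1, h_right=9, diff=10 [FAIL (|-1-9|=10 > 1)], height=10
  node 6: h_left=-1, h_right=10, diff=11 [FAIL (|-1-10|=11 > 1)], height=11
Node 41 violates the condition: |-1 - 1| = 2 > 1.
Result: Not balanced


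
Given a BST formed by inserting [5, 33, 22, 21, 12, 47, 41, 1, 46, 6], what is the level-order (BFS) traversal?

Tree insertion order: [5, 33, 22, 21, 12, 47, 41, 1, 46, 6]
Tree (level-order array): [5, 1, 33, None, None, 22, 47, 21, None, 41, None, 12, None, None, 46, 6]
BFS from the root, enqueuing left then right child of each popped node:
  queue [5] -> pop 5, enqueue [1, 33], visited so far: [5]
  queue [1, 33] -> pop 1, enqueue [none], visited so far: [5, 1]
  queue [33] -> pop 33, enqueue [22, 47], visited so far: [5, 1, 33]
  queue [22, 47] -> pop 22, enqueue [21], visited so far: [5, 1, 33, 22]
  queue [47, 21] -> pop 47, enqueue [41], visited so far: [5, 1, 33, 22, 47]
  queue [21, 41] -> pop 21, enqueue [12], visited so far: [5, 1, 33, 22, 47, 21]
  queue [41, 12] -> pop 41, enqueue [46], visited so far: [5, 1, 33, 22, 47, 21, 41]
  queue [12, 46] -> pop 12, enqueue [6], visited so far: [5, 1, 33, 22, 47, 21, 41, 12]
  queue [46, 6] -> pop 46, enqueue [none], visited so far: [5, 1, 33, 22, 47, 21, 41, 12, 46]
  queue [6] -> pop 6, enqueue [none], visited so far: [5, 1, 33, 22, 47, 21, 41, 12, 46, 6]
Result: [5, 1, 33, 22, 47, 21, 41, 12, 46, 6]


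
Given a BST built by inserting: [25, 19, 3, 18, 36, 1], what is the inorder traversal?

Tree insertion order: [25, 19, 3, 18, 36, 1]
Tree (level-order array): [25, 19, 36, 3, None, None, None, 1, 18]
Inorder traversal: [1, 3, 18, 19, 25, 36]


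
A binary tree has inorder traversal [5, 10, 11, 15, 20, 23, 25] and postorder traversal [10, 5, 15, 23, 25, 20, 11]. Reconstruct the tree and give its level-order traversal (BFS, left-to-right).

Inorder:   [5, 10, 11, 15, 20, 23, 25]
Postorder: [10, 5, 15, 23, 25, 20, 11]
Algorithm: postorder visits root last, so walk postorder right-to-left;
each value is the root of the current inorder slice — split it at that
value, recurse on the right subtree first, then the left.
Recursive splits:
  root=11; inorder splits into left=[5, 10], right=[15, 20, 23, 25]
  root=20; inorder splits into left=[15], right=[23, 25]
  root=25; inorder splits into left=[23], right=[]
  root=23; inorder splits into left=[], right=[]
  root=15; inorder splits into left=[], right=[]
  root=5; inorder splits into left=[], right=[10]
  root=10; inorder splits into left=[], right=[]
Reconstructed level-order: [11, 5, 20, 10, 15, 25, 23]


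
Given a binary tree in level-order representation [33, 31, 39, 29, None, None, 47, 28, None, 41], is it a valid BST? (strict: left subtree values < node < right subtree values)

Level-order array: [33, 31, 39, 29, None, None, 47, 28, None, 41]
Validate using subtree bounds (lo, hi): at each node, require lo < value < hi,
then recurse left with hi=value and right with lo=value.
Preorder trace (stopping at first violation):
  at node 33 with bounds (-inf, +inf): OK
  at node 31 with bounds (-inf, 33): OK
  at node 29 with bounds (-inf, 31): OK
  at node 28 with bounds (-inf, 29): OK
  at node 39 with bounds (33, +inf): OK
  at node 47 with bounds (39, +inf): OK
  at node 41 with bounds (39, 47): OK
No violation found at any node.
Result: Valid BST


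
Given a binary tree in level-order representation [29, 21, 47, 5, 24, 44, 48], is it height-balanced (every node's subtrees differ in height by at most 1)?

Tree (level-order array): [29, 21, 47, 5, 24, 44, 48]
Definition: a tree is height-balanced if, at every node, |h(left) - h(right)| <= 1 (empty subtree has height -1).
Bottom-up per-node check:
  node 5: h_left=-1, h_right=-1, diff=0 [OK], height=0
  node 24: h_left=-1, h_right=-1, diff=0 [OK], height=0
  node 21: h_left=0, h_right=0, diff=0 [OK], height=1
  node 44: h_left=-1, h_right=-1, diff=0 [OK], height=0
  node 48: h_left=-1, h_right=-1, diff=0 [OK], height=0
  node 47: h_left=0, h_right=0, diff=0 [OK], height=1
  node 29: h_left=1, h_right=1, diff=0 [OK], height=2
All nodes satisfy the balance condition.
Result: Balanced


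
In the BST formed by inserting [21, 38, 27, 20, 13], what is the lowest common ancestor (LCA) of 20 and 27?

Tree insertion order: [21, 38, 27, 20, 13]
Tree (level-order array): [21, 20, 38, 13, None, 27]
In a BST, the LCA of p=20, q=27 is the first node v on the
root-to-leaf path with p <= v <= q (go left if both < v, right if both > v).
Walk from root:
  at 21: 20 <= 21 <= 27, this is the LCA
LCA = 21


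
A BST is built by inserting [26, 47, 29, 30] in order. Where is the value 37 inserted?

Starting tree (level order): [26, None, 47, 29, None, None, 30]
Insertion path: 26 -> 47 -> 29 -> 30
Result: insert 37 as right child of 30
Final tree (level order): [26, None, 47, 29, None, None, 30, None, 37]


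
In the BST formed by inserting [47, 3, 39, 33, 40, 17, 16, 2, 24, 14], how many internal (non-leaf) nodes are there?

Tree built from: [47, 3, 39, 33, 40, 17, 16, 2, 24, 14]
Tree (level-order array): [47, 3, None, 2, 39, None, None, 33, 40, 17, None, None, None, 16, 24, 14]
Rule: An internal node has at least one child.
Per-node child counts:
  node 47: 1 child(ren)
  node 3: 2 child(ren)
  node 2: 0 child(ren)
  node 39: 2 child(ren)
  node 33: 1 child(ren)
  node 17: 2 child(ren)
  node 16: 1 child(ren)
  node 14: 0 child(ren)
  node 24: 0 child(ren)
  node 40: 0 child(ren)
Matching nodes: [47, 3, 39, 33, 17, 16]
Count of internal (non-leaf) nodes: 6


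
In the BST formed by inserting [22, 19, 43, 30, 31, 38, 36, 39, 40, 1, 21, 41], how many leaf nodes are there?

Tree built from: [22, 19, 43, 30, 31, 38, 36, 39, 40, 1, 21, 41]
Tree (level-order array): [22, 19, 43, 1, 21, 30, None, None, None, None, None, None, 31, None, 38, 36, 39, None, None, None, 40, None, 41]
Rule: A leaf has 0 children.
Per-node child counts:
  node 22: 2 child(ren)
  node 19: 2 child(ren)
  node 1: 0 child(ren)
  node 21: 0 child(ren)
  node 43: 1 child(ren)
  node 30: 1 child(ren)
  node 31: 1 child(ren)
  node 38: 2 child(ren)
  node 36: 0 child(ren)
  node 39: 1 child(ren)
  node 40: 1 child(ren)
  node 41: 0 child(ren)
Matching nodes: [1, 21, 36, 41]
Count of leaf nodes: 4


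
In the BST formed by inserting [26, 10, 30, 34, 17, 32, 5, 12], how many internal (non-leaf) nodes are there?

Tree built from: [26, 10, 30, 34, 17, 32, 5, 12]
Tree (level-order array): [26, 10, 30, 5, 17, None, 34, None, None, 12, None, 32]
Rule: An internal node has at least one child.
Per-node child counts:
  node 26: 2 child(ren)
  node 10: 2 child(ren)
  node 5: 0 child(ren)
  node 17: 1 child(ren)
  node 12: 0 child(ren)
  node 30: 1 child(ren)
  node 34: 1 child(ren)
  node 32: 0 child(ren)
Matching nodes: [26, 10, 17, 30, 34]
Count of internal (non-leaf) nodes: 5


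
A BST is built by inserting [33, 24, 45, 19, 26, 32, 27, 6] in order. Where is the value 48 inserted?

Starting tree (level order): [33, 24, 45, 19, 26, None, None, 6, None, None, 32, None, None, 27]
Insertion path: 33 -> 45
Result: insert 48 as right child of 45
Final tree (level order): [33, 24, 45, 19, 26, None, 48, 6, None, None, 32, None, None, None, None, 27]


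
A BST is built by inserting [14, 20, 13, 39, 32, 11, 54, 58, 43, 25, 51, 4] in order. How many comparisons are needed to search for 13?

Search path for 13: 14 -> 13
Found: True
Comparisons: 2


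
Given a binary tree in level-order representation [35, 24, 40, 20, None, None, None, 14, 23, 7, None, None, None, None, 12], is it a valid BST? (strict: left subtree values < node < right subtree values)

Level-order array: [35, 24, 40, 20, None, None, None, 14, 23, 7, None, None, None, None, 12]
Validate using subtree bounds (lo, hi): at each node, require lo < value < hi,
then recurse left with hi=value and right with lo=value.
Preorder trace (stopping at first violation):
  at node 35 with bounds (-inf, +inf): OK
  at node 24 with bounds (-inf, 35): OK
  at node 20 with bounds (-inf, 24): OK
  at node 14 with bounds (-inf, 20): OK
  at node 7 with bounds (-inf, 14): OK
  at node 12 with bounds (7, 14): OK
  at node 23 with bounds (20, 24): OK
  at node 40 with bounds (35, +inf): OK
No violation found at any node.
Result: Valid BST


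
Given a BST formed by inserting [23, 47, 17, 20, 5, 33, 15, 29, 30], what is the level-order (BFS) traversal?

Tree insertion order: [23, 47, 17, 20, 5, 33, 15, 29, 30]
Tree (level-order array): [23, 17, 47, 5, 20, 33, None, None, 15, None, None, 29, None, None, None, None, 30]
BFS from the root, enqueuing left then right child of each popped node:
  queue [23] -> pop 23, enqueue [17, 47], visited so far: [23]
  queue [17, 47] -> pop 17, enqueue [5, 20], visited so far: [23, 17]
  queue [47, 5, 20] -> pop 47, enqueue [33], visited so far: [23, 17, 47]
  queue [5, 20, 33] -> pop 5, enqueue [15], visited so far: [23, 17, 47, 5]
  queue [20, 33, 15] -> pop 20, enqueue [none], visited so far: [23, 17, 47, 5, 20]
  queue [33, 15] -> pop 33, enqueue [29], visited so far: [23, 17, 47, 5, 20, 33]
  queue [15, 29] -> pop 15, enqueue [none], visited so far: [23, 17, 47, 5, 20, 33, 15]
  queue [29] -> pop 29, enqueue [30], visited so far: [23, 17, 47, 5, 20, 33, 15, 29]
  queue [30] -> pop 30, enqueue [none], visited so far: [23, 17, 47, 5, 20, 33, 15, 29, 30]
Result: [23, 17, 47, 5, 20, 33, 15, 29, 30]


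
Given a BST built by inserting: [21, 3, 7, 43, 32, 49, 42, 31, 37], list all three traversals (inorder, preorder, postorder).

Tree insertion order: [21, 3, 7, 43, 32, 49, 42, 31, 37]
Tree (level-order array): [21, 3, 43, None, 7, 32, 49, None, None, 31, 42, None, None, None, None, 37]
Inorder (L, root, R): [3, 7, 21, 31, 32, 37, 42, 43, 49]
Preorder (root, L, R): [21, 3, 7, 43, 32, 31, 42, 37, 49]
Postorder (L, R, root): [7, 3, 31, 37, 42, 32, 49, 43, 21]


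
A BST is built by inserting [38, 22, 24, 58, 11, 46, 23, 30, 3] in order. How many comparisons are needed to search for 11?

Search path for 11: 38 -> 22 -> 11
Found: True
Comparisons: 3


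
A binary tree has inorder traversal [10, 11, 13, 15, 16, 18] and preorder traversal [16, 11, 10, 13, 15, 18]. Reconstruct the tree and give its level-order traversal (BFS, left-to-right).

Inorder:  [10, 11, 13, 15, 16, 18]
Preorder: [16, 11, 10, 13, 15, 18]
Algorithm: preorder visits root first, so consume preorder in order;
for each root, split the current inorder slice at that value into
left-subtree inorder and right-subtree inorder, then recurse.
Recursive splits:
  root=16; inorder splits into left=[10, 11, 13, 15], right=[18]
  root=11; inorder splits into left=[10], right=[13, 15]
  root=10; inorder splits into left=[], right=[]
  root=13; inorder splits into left=[], right=[15]
  root=15; inorder splits into left=[], right=[]
  root=18; inorder splits into left=[], right=[]
Reconstructed level-order: [16, 11, 18, 10, 13, 15]
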